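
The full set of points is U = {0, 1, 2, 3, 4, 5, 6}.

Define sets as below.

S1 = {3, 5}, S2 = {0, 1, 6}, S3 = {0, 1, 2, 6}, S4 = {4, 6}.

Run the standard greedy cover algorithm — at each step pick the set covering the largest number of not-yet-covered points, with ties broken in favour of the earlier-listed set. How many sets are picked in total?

Greedy: pick S3 (covers 4 new) → pick S1 (covers 2 new) → pick S4 (covers 1 new). Total picks: 3.

3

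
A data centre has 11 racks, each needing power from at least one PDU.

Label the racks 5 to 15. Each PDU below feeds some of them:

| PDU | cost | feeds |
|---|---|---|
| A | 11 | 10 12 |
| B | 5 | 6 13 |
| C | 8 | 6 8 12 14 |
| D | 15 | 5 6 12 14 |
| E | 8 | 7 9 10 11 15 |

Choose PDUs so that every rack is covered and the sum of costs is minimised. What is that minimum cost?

B, C, D, E together cover every rack (B ∪ C ∪ D ∪ E = {5, 6, 7, 8, 9, 10, 11, 12, 13, 14, 15}); total cost 5 + 8 + 15 + 8 = 36.
No covering selection has total cost below 36.

36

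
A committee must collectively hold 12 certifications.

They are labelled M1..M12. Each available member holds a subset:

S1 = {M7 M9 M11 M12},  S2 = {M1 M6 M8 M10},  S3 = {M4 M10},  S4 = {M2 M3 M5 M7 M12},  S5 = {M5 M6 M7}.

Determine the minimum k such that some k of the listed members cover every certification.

4

Take {S1, S2, S3, S4}. Their union is {M1, M2, M3, M4, M5, M6, M7, M8, M9, M10, M11, M12}, which is all 12 certifications.
No 3 of the 5 members cover everything (all 10 combinations miss at least one certification), so 4 is optimal.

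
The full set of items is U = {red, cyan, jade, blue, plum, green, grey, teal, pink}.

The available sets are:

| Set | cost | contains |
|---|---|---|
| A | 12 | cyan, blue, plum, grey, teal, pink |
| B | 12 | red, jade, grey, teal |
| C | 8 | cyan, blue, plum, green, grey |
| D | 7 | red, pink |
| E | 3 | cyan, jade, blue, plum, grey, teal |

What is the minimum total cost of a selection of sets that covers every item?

18

C, D, E together cover every item (C ∪ D ∪ E = {red, cyan, jade, blue, plum, green, grey, teal, pink}); total cost 8 + 7 + 3 = 18.
No covering selection has total cost below 18.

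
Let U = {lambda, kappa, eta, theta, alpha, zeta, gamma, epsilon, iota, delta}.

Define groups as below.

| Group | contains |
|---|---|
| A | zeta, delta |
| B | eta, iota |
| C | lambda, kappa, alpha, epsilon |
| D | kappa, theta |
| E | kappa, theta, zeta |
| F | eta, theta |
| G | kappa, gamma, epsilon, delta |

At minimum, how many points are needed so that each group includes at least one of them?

3

H = {kappa, eta, zeta} meets every group (each contains at least one member of H), and |H| = 3.
The groups A, C, F are pairwise disjoint, so any hitting set needs a separate point for each — at least 3. Hence 3 is optimal.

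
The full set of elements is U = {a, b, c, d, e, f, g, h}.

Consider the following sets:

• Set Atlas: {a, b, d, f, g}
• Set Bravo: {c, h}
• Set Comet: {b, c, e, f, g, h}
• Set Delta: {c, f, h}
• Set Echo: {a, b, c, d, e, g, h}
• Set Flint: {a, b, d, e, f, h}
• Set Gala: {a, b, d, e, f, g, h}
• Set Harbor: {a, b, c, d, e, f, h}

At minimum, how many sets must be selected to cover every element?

Take {Comet, Echo}. Their union is {a, b, c, d, e, f, g, h}, which is all 8 elements.
No single set has all 8 elements (the largest, Echo, has 7), so 2 is optimal.

2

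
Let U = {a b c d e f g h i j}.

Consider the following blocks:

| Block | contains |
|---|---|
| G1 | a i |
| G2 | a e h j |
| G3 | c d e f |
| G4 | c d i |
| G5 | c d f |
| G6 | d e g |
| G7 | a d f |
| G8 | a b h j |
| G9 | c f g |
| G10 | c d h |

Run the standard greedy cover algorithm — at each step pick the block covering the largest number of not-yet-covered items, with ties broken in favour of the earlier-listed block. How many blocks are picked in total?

5

Greedy: pick G2 (covers 4 new) → pick G3 (covers 3 new) → pick G1 (covers 1 new) → pick G6 (covers 1 new) → pick G8 (covers 1 new). Total picks: 5.
(The true minimum cover uses only 4 blocks, so greedy is not optimal here.)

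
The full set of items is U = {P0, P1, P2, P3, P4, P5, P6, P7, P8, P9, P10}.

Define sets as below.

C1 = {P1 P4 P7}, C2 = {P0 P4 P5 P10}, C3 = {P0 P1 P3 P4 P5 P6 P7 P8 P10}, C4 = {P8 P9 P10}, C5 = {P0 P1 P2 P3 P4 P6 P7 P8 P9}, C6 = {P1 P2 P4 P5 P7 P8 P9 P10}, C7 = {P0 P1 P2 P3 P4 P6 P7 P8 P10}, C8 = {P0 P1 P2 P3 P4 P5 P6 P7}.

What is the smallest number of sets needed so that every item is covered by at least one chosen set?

Take {C4, C8}. Their union is {P0, P1, P2, P3, P4, P5, P6, P7, P8, P9, P10}, which is all 11 items.
No single set has all 11 items (the largest, C3, has 9), so 2 is optimal.

2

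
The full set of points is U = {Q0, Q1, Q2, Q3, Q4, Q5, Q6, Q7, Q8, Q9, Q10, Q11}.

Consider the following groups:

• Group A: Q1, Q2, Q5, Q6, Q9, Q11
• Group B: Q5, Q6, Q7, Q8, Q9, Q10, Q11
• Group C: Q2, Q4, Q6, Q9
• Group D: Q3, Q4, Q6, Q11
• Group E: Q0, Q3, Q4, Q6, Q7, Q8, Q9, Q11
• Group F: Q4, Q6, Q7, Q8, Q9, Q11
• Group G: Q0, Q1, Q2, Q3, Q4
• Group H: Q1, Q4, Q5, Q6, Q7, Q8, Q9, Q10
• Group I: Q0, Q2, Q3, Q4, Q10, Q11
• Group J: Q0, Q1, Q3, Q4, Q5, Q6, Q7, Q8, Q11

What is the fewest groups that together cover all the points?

B and G cover everything between them: the union {Q0, Q1, Q2, Q3, Q4, Q5, Q6, Q7, Q8, Q9, Q10, Q11} is all of U.
No single group has all 12 points (the largest, J, has 9), so 2 is optimal.

2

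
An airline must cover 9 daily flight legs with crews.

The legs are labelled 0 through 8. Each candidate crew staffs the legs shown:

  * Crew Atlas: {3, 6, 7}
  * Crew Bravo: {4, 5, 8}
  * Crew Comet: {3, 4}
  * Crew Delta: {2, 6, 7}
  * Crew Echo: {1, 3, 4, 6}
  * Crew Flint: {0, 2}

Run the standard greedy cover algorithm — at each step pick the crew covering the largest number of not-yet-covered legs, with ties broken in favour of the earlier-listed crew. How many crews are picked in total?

4

Greedy: pick Echo (covers 4 new) → pick Bravo (covers 2 new) → pick Delta (covers 2 new) → pick Flint (covers 1 new). Total picks: 4.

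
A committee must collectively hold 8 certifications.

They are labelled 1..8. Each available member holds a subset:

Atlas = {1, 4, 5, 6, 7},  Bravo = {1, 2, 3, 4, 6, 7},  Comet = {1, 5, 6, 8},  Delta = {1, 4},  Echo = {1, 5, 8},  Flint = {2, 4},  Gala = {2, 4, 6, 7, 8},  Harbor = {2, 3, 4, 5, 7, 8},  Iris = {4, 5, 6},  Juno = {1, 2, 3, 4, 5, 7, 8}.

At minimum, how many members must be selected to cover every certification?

Comet and Juno together: Comet ∪ Juno = {1, 2, 3, 4, 5, 6, 7, 8} — every certification is covered.
No single member has all 8 certifications (the largest, Juno, has 7), so 2 is optimal.

2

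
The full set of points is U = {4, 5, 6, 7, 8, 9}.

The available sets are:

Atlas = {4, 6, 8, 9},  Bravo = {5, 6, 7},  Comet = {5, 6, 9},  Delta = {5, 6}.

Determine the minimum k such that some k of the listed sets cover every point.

Atlas and Bravo together: Atlas ∪ Bravo = {4, 5, 6, 7, 8, 9} — every point is covered.
No single set has all 6 points (the largest, Atlas, has 4), so 2 is optimal.

2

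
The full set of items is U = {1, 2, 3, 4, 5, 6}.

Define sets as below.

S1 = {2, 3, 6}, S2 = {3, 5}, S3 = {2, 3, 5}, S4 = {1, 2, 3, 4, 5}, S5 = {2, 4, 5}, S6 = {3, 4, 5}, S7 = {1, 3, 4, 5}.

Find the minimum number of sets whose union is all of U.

Take {S1, S4}. Their union is {1, 2, 3, 4, 5, 6}, which is all 6 items.
No single set has all 6 items (the largest, S4, has 5), so 2 is optimal.

2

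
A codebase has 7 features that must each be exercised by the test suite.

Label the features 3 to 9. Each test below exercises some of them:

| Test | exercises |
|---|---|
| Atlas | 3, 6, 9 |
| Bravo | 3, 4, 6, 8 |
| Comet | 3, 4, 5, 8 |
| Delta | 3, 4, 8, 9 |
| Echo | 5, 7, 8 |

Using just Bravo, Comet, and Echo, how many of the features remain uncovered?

Union of Bravo, Comet, Echo = {3, 4, 5, 6, 7, 8}.
Not covered: 9 — 1 feature.

1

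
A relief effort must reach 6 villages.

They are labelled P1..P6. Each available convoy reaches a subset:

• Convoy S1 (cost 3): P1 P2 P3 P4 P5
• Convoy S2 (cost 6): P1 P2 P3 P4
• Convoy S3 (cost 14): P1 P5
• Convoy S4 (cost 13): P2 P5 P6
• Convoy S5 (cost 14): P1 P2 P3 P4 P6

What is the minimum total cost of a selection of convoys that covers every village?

S1, S4 together cover every village (S1 ∪ S4 = {P1, P2, P3, P4, P5, P6}); total cost 3 + 13 = 16.
No covering selection has total cost below 16.

16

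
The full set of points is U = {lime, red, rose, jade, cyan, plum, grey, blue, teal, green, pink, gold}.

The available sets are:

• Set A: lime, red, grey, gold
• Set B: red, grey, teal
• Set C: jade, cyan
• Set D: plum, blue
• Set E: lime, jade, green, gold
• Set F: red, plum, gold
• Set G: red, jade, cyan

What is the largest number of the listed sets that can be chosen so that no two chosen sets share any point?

B, D, E are pairwise disjoint (B={red,grey,teal}; D={plum,blue}; E={lime,jade,green,gold}).
Every remaining set overlaps one of these, and no 4 of the listed sets are pairwise disjoint, so 3 is the maximum.

3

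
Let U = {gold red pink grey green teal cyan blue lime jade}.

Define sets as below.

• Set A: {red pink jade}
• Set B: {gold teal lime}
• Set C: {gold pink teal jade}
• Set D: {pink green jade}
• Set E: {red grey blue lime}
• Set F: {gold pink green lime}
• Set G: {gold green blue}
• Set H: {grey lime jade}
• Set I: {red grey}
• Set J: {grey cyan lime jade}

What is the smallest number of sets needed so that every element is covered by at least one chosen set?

4

Take {A, C, G, J}. Their union is {gold, red, pink, grey, green, teal, cyan, blue, lime, jade}, which is all 10 elements.
No 3 of the 10 sets cover everything (all 120 combinations miss at least one element), so 4 is optimal.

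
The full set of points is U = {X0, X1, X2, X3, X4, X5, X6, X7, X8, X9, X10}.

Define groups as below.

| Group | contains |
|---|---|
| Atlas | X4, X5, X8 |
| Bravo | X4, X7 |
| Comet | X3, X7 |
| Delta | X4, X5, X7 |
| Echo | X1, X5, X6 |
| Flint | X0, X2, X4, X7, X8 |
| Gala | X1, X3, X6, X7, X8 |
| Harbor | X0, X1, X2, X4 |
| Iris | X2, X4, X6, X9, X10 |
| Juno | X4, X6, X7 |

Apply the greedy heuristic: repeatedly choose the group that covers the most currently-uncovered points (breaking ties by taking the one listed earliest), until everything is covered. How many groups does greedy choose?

Greedy: pick Flint (covers 5 new) → pick Echo (covers 3 new) → pick Iris (covers 2 new) → pick Comet (covers 1 new). Total picks: 4.

4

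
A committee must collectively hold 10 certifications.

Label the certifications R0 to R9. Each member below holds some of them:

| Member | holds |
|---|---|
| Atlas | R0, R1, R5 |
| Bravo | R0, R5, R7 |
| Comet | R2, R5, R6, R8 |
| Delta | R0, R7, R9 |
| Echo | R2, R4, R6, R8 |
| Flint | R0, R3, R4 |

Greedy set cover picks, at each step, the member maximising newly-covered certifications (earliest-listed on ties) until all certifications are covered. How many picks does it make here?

4

Greedy: pick Comet (covers 4 new) → pick Delta (covers 3 new) → pick Flint (covers 2 new) → pick Atlas (covers 1 new). Total picks: 4.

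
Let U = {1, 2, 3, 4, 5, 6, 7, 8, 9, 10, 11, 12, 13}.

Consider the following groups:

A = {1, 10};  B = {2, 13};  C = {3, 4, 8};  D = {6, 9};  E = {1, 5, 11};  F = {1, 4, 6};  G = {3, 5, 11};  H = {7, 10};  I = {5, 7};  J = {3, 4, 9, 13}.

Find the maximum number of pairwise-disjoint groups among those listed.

5

B, C, D, E, H are pairwise disjoint (B={2,13}; C={3,4,8}; D={6,9}; E={1,5,11}; H={7,10}).
Every remaining group overlaps one of these, and no 6 of the listed groups are pairwise disjoint, so 5 is the maximum.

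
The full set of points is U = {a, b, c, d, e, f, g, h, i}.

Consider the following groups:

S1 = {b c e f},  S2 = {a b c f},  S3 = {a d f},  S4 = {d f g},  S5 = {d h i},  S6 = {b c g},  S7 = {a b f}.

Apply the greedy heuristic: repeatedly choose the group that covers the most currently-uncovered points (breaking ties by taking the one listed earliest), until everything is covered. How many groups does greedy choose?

4

Greedy: pick S1 (covers 4 new) → pick S5 (covers 3 new) → pick S2 (covers 1 new) → pick S4 (covers 1 new). Total picks: 4.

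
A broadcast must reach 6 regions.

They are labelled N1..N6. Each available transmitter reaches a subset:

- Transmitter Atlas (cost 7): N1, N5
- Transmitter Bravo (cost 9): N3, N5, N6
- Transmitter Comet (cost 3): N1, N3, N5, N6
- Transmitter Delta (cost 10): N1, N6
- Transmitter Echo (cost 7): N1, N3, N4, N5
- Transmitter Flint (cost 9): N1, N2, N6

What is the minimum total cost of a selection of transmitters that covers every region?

Echo, Flint together cover every region (Echo ∪ Flint = {N1, N2, N3, N4, N5, N6}); total cost 7 + 9 = 16.
The greedy pick Comet, Echo, Flint costs 19; no covering selection beats 16.

16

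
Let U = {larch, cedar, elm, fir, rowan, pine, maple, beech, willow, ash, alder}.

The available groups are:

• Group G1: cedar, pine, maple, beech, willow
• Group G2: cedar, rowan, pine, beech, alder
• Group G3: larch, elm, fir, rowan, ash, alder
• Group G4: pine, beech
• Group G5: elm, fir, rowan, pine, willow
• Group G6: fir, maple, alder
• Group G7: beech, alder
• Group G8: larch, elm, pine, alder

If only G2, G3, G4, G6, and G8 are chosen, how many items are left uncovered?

1

Union of G2, G3, G4, G6, G8 = {larch, cedar, elm, fir, rowan, pine, maple, beech, ash, alder}.
Not covered: willow — 1 item.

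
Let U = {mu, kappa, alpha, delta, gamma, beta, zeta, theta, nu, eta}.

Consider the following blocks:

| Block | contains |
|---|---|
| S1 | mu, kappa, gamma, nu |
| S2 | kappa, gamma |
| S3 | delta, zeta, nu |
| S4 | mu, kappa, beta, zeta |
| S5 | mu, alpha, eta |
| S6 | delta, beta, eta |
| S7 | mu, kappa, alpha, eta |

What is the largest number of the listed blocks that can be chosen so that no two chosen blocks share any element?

3

S2, S3, S5 are pairwise disjoint (S2={kappa,gamma}; S3={delta,zeta,nu}; S5={mu,alpha,eta}).
Every remaining block overlaps one of these, and no 4 of the listed blocks are pairwise disjoint, so 3 is the maximum.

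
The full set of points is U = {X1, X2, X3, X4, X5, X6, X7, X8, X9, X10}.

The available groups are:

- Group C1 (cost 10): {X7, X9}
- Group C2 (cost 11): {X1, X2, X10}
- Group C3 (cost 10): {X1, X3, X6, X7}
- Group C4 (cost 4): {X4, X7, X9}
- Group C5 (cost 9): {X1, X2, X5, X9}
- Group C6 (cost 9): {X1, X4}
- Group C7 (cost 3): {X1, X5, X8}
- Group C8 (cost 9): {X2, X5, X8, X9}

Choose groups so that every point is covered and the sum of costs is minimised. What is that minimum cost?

C2, C3, C4, C7 together cover every point (C2 ∪ C3 ∪ C4 ∪ C7 = {X1, X2, X3, X4, X5, X6, X7, X8, X9, X10}); total cost 11 + 10 + 4 + 3 = 28.
No covering selection has total cost below 28.

28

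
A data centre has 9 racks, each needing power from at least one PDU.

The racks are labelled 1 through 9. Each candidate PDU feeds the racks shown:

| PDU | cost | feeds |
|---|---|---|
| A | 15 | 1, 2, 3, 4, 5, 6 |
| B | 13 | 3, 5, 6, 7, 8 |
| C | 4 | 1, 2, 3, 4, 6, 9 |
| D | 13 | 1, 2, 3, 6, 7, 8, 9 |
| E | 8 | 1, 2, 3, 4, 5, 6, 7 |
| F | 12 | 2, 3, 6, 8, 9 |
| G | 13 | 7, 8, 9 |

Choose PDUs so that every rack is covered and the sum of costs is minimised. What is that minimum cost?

17

B, C together cover every rack (B ∪ C = {1, 2, 3, 4, 5, 6, 7, 8, 9}); total cost 13 + 4 = 17.
The greedy pick C, E, F costs 24; no covering selection beats 17.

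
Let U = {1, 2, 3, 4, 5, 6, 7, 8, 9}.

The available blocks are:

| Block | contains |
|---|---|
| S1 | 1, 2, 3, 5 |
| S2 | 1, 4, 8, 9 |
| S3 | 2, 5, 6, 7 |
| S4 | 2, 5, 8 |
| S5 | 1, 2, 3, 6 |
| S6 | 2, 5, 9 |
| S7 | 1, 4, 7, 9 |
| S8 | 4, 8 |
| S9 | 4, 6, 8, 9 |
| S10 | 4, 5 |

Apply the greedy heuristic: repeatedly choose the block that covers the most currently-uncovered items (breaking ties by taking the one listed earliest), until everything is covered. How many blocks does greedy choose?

3

Greedy: pick S1 (covers 4 new) → pick S9 (covers 4 new) → pick S3 (covers 1 new). Total picks: 3.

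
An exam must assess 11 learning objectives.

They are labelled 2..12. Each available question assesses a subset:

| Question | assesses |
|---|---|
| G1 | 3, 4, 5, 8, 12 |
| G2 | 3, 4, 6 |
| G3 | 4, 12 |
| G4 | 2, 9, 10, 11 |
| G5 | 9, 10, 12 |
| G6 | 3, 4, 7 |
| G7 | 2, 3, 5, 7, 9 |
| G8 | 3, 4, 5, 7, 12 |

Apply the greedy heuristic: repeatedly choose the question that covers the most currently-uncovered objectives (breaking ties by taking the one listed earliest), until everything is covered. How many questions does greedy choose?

4

Greedy: pick G1 (covers 5 new) → pick G4 (covers 4 new) → pick G2 (covers 1 new) → pick G6 (covers 1 new). Total picks: 4.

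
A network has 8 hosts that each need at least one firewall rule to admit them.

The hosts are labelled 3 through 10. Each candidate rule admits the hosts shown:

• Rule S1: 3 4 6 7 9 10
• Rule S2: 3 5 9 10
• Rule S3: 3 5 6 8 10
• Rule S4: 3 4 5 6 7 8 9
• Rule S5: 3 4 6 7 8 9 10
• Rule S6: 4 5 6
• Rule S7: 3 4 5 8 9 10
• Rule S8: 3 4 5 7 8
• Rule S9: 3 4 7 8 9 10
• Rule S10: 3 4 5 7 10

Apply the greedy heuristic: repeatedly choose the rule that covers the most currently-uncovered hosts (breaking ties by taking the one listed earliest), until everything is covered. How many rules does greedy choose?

2

Greedy: pick S4 (covers 7 new) → pick S1 (covers 1 new). Total picks: 2.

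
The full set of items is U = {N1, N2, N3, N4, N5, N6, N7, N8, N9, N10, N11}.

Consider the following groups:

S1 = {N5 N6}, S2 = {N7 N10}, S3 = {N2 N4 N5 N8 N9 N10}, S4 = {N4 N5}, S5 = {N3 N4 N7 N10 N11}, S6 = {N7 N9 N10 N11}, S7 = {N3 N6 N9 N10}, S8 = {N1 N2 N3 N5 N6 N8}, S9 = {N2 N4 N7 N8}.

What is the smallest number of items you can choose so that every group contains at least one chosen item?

3

The 3 items {N5, N8, N10} hit every group.
No choice of 2 items meets every group, so 3 is the minimum.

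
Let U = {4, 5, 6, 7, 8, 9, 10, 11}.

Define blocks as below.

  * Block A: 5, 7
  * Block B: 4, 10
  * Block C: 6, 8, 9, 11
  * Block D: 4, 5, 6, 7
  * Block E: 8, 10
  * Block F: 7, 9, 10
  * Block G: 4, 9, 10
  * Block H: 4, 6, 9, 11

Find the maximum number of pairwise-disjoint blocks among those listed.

A, E, H are pairwise disjoint (A={5,7}; E={8,10}; H={4,6,9,11}).
Every remaining block overlaps one of these, and no 4 of the listed blocks are pairwise disjoint, so 3 is the maximum.

3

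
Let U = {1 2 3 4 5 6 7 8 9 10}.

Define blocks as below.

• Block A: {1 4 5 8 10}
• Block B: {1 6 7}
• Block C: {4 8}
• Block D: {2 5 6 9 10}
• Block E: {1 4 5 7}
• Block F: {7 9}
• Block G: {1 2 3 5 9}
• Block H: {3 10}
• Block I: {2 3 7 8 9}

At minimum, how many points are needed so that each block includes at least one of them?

4

T = {4, 5, 7, 10} meets every block (each contains at least one member of T), and |T| = 4.
No choice of 3 points meets every block, so 4 is the minimum.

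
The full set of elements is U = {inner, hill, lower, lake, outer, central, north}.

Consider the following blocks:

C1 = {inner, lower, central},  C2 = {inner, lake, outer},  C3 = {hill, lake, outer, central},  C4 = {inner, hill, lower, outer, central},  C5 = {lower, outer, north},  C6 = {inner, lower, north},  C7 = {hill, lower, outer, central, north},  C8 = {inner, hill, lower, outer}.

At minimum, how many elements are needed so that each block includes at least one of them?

2

The 2 elements {lower, outer} hit every block.
The blocks C3, C6 are pairwise disjoint, so any hitting set needs a separate element for each — at least 2. Hence 2 is optimal.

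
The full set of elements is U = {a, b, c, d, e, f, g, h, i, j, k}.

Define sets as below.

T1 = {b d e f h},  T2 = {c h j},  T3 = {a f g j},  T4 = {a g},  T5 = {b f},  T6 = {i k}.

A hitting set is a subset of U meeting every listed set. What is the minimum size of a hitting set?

The 4 elements {f, g, h, i} hit every set.
The sets T2, T4, T5, T6 are pairwise disjoint, so any hitting set needs a separate element for each — at least 4. Hence 4 is optimal.

4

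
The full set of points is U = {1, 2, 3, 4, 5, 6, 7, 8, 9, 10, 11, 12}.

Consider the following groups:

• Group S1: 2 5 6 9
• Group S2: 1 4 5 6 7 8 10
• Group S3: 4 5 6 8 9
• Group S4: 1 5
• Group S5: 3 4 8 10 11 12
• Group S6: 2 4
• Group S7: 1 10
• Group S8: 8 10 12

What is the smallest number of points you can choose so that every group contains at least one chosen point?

Take H = {1, 2, 8}. Each listed group contains at least one of these, so H is a hitting set of size 3.
The groups S4, S6, S8 are pairwise disjoint, so any hitting set needs a separate point for each — at least 3. Hence 3 is optimal.

3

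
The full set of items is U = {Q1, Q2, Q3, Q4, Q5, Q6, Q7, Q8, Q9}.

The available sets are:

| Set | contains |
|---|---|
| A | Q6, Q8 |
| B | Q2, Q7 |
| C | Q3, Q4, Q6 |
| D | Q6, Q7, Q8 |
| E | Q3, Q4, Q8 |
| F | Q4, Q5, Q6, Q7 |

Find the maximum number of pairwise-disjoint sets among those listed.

B, E are pairwise disjoint (B={Q2,Q7}; E={Q3,Q4,Q8}).
Every remaining set overlaps one of these, and no 3 of the listed sets are pairwise disjoint, so 2 is the maximum.

2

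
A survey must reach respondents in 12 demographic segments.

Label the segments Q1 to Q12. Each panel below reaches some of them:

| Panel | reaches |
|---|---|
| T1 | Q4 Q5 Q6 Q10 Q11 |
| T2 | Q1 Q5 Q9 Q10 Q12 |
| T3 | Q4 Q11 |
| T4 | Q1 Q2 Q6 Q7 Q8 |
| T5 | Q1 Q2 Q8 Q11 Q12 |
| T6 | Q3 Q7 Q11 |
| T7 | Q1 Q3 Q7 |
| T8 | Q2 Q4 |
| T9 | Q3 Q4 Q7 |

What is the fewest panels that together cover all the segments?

4

Take {T2, T4, T6, T8}. Their union is {Q1, Q2, Q3, Q4, Q5, Q6, Q7, Q8, Q9, Q10, Q11, Q12}, which is all 12 segments.
No 3 of the 9 panels cover everything (all 84 combinations miss at least one segment), so 4 is optimal.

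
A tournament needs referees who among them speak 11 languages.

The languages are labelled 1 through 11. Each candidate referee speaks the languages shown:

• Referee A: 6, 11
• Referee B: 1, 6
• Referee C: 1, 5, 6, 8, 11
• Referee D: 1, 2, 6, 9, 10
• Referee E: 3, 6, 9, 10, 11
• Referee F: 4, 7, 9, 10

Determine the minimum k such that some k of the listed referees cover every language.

4

C and D and E and F together: C ∪ D ∪ E ∪ F = {1, 2, 3, 4, 5, 6, 7, 8, 9, 10, 11} — every language is covered.
No 3 of the 6 referees cover everything (all 20 combinations miss at least one language), so 4 is optimal.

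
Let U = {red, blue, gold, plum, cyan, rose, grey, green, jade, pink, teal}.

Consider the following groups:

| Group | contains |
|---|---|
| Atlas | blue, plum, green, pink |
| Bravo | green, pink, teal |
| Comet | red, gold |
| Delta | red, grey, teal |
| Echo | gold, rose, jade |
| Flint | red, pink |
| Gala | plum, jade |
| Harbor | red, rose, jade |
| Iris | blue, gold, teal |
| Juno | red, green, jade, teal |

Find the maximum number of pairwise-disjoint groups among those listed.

Flint, Gala, Iris are pairwise disjoint (Flint={red,pink}; Gala={plum,jade}; Iris={blue,gold,teal}).
Every remaining group overlaps one of these, and no 4 of the listed groups are pairwise disjoint, so 3 is the maximum.

3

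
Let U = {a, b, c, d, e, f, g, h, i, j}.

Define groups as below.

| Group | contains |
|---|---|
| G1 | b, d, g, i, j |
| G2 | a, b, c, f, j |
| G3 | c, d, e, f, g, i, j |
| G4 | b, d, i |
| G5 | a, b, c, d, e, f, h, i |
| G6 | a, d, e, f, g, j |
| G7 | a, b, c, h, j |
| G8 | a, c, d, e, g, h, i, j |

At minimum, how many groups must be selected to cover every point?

G3 and G5 cover everything between them: the union {a, b, c, d, e, f, g, h, i, j} is all of U.
No single group has all 10 points (the largest, G5, has 8), so 2 is optimal.

2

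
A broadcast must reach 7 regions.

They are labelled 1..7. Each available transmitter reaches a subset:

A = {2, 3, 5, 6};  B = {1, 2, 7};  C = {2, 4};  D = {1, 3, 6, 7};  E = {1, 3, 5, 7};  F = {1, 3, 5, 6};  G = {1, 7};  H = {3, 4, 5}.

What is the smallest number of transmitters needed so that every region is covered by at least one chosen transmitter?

3

Take {A, C, D}. Their union is {1, 2, 3, 4, 5, 6, 7}, which is all 7 regions.
No 2 of the 8 transmitters cover everything (all 28 combinations miss at least one region), so 3 is optimal.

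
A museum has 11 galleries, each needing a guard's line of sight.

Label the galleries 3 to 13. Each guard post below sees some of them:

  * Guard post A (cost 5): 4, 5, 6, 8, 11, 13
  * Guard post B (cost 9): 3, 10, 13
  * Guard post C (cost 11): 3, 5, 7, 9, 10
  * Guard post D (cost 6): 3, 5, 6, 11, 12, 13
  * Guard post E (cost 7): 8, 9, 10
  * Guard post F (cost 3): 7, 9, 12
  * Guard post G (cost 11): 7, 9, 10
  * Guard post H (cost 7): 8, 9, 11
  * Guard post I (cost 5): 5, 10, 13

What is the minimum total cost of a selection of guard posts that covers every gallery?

17

A, B, F together cover every gallery (A ∪ B ∪ F = {3, 4, 5, 6, 7, 8, 9, 10, 11, 12, 13}); total cost 5 + 9 + 3 = 17.
No covering selection has total cost below 17.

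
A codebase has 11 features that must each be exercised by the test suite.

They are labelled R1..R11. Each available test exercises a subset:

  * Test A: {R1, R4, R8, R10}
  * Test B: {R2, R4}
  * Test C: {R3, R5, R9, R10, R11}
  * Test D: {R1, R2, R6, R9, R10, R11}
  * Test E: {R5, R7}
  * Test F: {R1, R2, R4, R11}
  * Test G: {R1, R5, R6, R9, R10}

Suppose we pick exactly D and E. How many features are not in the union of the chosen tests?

Union of D, E = {R1, R2, R5, R6, R7, R9, R10, R11}.
Not covered: R3, R4, R8 — 3 features.

3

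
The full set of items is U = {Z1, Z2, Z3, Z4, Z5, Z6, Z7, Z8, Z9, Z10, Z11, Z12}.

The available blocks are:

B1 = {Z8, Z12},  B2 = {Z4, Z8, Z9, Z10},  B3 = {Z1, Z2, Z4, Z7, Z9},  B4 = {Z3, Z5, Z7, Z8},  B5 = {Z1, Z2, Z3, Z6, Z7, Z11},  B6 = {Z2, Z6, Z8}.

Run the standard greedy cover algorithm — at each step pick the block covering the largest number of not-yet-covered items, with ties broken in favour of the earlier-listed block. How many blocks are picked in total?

Greedy: pick B5 (covers 6 new) → pick B2 (covers 4 new) → pick B1 (covers 1 new) → pick B4 (covers 1 new). Total picks: 4.

4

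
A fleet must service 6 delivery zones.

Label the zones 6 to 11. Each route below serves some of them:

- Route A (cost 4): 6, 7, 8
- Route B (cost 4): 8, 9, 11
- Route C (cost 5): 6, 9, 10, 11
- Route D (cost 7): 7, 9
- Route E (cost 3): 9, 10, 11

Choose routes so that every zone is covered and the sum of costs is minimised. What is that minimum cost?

7

A, E together cover every zone (A ∪ E = {6, 7, 8, 9, 10, 11}); total cost 4 + 3 = 7.
No covering selection has total cost below 7.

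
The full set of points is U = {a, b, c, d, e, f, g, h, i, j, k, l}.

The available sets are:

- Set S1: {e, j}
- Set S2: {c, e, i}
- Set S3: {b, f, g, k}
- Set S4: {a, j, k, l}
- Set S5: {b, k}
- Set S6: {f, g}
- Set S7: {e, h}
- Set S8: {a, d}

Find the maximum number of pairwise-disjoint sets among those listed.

4

S2, S5, S6, S8 are pairwise disjoint (S2={c,e,i}; S5={b,k}; S6={f,g}; S8={a,d}).
Every remaining set overlaps one of these, and no 5 of the listed sets are pairwise disjoint, so 4 is the maximum.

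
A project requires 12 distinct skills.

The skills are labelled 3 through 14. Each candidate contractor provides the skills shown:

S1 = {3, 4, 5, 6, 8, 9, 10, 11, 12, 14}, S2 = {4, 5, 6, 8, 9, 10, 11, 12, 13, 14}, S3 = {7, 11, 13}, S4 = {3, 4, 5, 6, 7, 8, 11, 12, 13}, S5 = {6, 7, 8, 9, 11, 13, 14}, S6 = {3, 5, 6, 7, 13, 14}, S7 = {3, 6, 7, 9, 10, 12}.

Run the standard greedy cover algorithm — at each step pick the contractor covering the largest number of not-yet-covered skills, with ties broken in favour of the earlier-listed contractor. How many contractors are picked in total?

2

Greedy: pick S1 (covers 10 new) → pick S3 (covers 2 new). Total picks: 2.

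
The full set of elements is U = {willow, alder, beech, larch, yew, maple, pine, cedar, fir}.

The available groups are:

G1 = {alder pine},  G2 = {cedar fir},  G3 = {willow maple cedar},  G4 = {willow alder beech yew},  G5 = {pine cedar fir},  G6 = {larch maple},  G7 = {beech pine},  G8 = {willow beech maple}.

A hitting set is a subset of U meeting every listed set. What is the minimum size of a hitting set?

4

The 4 elements {alder, beech, maple, cedar} hit every group.
No choice of 3 elements meets every group, so 4 is the minimum.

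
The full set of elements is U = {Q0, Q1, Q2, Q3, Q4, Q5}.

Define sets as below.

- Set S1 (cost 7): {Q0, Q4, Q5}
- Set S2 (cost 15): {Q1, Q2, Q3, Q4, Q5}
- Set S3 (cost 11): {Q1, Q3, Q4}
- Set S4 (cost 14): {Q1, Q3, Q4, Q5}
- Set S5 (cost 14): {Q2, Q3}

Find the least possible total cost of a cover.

S1, S2 together cover every element (S1 ∪ S2 = {Q0, Q1, Q2, Q3, Q4, Q5}); total cost 7 + 15 = 22.
No covering selection has total cost below 22.

22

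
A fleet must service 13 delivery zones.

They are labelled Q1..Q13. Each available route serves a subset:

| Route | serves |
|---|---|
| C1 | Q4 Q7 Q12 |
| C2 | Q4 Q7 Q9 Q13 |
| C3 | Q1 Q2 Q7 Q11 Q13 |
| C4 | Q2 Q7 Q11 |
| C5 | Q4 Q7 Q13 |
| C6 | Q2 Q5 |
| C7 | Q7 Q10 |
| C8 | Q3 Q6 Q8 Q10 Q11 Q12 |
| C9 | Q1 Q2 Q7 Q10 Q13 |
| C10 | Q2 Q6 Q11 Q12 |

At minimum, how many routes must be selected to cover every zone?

4

Take {C2, C3, C6, C8}. Their union is {Q1, Q2, Q3, Q4, Q5, Q6, Q7, Q8, Q9, Q10, Q11, Q12, Q13}, which is all 13 zones.
No 3 of the 10 routes cover everything (all 120 combinations miss at least one zone), so 4 is optimal.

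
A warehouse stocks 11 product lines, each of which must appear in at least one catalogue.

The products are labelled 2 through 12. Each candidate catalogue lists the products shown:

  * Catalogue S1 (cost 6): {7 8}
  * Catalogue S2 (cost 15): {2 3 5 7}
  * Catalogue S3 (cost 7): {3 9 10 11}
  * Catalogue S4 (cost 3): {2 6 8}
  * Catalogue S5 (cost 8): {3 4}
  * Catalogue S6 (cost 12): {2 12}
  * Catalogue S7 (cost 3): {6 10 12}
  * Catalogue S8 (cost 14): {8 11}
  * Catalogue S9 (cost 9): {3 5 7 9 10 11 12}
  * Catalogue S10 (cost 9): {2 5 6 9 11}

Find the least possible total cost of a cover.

S4, S5, S9 together cover every product (S4 ∪ S5 ∪ S9 = {2, 3, 4, 5, 6, 7, 8, 9, 10, 11, 12}); total cost 3 + 8 + 9 = 20.
No covering selection has total cost below 20.

20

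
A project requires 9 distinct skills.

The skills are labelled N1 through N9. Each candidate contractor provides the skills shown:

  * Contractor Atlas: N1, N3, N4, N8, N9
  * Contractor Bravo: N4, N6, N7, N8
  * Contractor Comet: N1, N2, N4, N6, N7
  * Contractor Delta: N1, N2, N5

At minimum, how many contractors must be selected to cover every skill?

Take {Atlas, Bravo, Delta}. Their union is {N1, N2, N3, N4, N5, N6, N7, N8, N9}, which is all 9 skills.
Only Atlas contains N3, so Atlas is forced; the remaining 4 skills need at least 2 more contractors (each remaining contractor adds at most 3) — so at least 3 contractors are needed, and 3 is optimal.

3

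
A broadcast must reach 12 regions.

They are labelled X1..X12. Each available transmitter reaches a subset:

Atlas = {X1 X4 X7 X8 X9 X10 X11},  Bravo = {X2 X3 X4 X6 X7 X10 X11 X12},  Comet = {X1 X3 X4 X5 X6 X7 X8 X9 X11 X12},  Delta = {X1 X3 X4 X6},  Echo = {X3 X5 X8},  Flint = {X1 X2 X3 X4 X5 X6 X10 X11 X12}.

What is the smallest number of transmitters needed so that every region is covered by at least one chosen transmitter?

Bravo and Comet together: Bravo ∪ Comet = {X1, X2, X3, X4, X5, X6, X7, X8, X9, X10, X11, X12} — every region is covered.
No single transmitter has all 12 regions (the largest, Comet, has 10), so 2 is optimal.

2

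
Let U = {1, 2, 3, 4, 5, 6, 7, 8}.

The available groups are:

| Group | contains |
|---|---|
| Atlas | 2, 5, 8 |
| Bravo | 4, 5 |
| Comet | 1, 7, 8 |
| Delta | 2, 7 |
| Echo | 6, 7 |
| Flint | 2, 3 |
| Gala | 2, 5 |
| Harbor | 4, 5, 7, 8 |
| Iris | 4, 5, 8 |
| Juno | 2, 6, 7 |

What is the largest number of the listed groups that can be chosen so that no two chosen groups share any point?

Bravo, Echo, Flint are pairwise disjoint (Bravo={4,5}; Echo={6,7}; Flint={2,3}).
Every remaining group overlaps one of these, and no 4 of the listed groups are pairwise disjoint, so 3 is the maximum.

3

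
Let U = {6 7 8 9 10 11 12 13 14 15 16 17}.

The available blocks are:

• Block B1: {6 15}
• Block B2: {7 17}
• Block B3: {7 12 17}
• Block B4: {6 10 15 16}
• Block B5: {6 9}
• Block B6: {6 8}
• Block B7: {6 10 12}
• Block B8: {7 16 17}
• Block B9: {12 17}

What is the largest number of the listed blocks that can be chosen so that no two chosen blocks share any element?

B2, B5 are pairwise disjoint (B2={7,17}; B5={6,9}).
Every remaining block overlaps one of these, and no 3 of the listed blocks are pairwise disjoint, so 2 is the maximum.

2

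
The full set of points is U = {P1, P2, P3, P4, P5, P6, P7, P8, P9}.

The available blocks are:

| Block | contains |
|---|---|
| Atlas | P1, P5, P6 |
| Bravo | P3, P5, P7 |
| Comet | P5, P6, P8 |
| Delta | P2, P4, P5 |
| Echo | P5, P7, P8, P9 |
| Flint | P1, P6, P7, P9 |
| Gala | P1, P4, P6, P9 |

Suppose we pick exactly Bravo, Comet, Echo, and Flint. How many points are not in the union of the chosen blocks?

Union of Bravo, Comet, Echo, Flint = {P1, P3, P5, P6, P7, P8, P9}.
Not covered: P2, P4 — 2 points.

2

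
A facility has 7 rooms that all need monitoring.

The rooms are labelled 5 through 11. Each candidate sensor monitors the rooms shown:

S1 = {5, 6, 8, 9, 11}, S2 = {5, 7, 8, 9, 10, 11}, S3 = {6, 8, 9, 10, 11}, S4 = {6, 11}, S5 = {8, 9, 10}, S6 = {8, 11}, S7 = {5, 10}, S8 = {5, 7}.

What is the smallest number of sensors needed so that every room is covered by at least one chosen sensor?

S1 and S2 together: S1 ∪ S2 = {5, 6, 7, 8, 9, 10, 11} — every room is covered.
No single sensor has all 7 rooms (the largest, S2, has 6), so 2 is optimal.

2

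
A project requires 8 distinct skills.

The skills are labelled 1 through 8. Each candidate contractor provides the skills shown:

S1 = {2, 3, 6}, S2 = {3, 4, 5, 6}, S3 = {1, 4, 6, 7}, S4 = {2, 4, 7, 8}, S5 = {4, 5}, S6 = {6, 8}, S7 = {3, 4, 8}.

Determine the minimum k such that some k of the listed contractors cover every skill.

S2 and S3 and S4 together: S2 ∪ S3 ∪ S4 = {1, 2, 3, 4, 5, 6, 7, 8} — every skill is covered.
Only S3 contains 1, so S3 is forced; the remaining 4 skills need at least 2 more contractors (each remaining contractor adds at most 2) — so at least 3 contractors are needed, and 3 is optimal.

3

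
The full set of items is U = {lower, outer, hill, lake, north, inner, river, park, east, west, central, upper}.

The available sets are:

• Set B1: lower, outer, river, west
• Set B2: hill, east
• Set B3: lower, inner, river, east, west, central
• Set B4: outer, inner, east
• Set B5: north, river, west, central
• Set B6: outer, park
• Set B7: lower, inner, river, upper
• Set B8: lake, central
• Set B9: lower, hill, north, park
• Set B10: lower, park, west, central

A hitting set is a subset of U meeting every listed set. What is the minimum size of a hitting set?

4

H = {outer, hill, central, upper} meets every set (each contains at least one member of H), and |H| = 4.
The sets B2, B6, B7, B8 are pairwise disjoint, so any hitting set needs a separate item for each — at least 4. Hence 4 is optimal.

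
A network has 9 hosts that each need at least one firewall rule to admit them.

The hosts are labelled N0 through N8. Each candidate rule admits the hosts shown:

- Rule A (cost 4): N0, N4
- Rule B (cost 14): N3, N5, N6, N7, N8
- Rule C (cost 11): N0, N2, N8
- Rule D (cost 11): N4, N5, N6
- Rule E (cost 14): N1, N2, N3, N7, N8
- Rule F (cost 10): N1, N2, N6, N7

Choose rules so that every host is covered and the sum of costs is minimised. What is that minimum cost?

28

A, B, F together cover every host (A ∪ B ∪ F = {N0, N1, N2, N3, N4, N5, N6, N7, N8}); total cost 4 + 14 + 10 = 28.
No covering selection has total cost below 28.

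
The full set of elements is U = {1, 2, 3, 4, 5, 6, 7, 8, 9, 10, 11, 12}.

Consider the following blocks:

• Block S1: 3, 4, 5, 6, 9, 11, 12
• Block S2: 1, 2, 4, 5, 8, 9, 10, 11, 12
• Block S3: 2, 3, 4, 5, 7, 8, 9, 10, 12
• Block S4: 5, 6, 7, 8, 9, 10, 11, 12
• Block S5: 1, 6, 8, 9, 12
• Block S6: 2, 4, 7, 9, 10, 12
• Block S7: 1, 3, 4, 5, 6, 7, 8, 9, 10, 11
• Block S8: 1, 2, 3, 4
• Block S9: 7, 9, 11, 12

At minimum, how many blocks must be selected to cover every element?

2

S3 and S7 cover everything between them: the union {1, 2, 3, 4, 5, 6, 7, 8, 9, 10, 11, 12} is all of U.
No single block has all 12 elements (the largest, S7, has 10), so 2 is optimal.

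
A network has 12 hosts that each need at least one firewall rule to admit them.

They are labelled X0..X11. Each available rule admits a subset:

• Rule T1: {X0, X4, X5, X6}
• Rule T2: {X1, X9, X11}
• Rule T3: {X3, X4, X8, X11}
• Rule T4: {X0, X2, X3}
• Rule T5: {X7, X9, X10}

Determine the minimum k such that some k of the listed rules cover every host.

T1 and T2 and T3 and T4 and T5 together: T1 ∪ T2 ∪ T3 ∪ T4 ∪ T5 = {X0, X1, X2, X3, X4, X5, X6, X7, X8, X9, X10, X11} — every host is covered.
No 4 of the 5 rules cover everything (all 5 combinations miss at least one host), so 5 is optimal.

5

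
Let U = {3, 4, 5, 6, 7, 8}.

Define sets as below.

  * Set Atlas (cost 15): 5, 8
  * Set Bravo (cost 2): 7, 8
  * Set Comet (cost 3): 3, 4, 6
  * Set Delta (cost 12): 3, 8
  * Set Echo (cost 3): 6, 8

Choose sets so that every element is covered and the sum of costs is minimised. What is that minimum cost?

20

Atlas, Bravo, Comet together cover every element (Atlas ∪ Bravo ∪ Comet = {3, 4, 5, 6, 7, 8}); total cost 15 + 2 + 3 = 20.
No covering selection has total cost below 20.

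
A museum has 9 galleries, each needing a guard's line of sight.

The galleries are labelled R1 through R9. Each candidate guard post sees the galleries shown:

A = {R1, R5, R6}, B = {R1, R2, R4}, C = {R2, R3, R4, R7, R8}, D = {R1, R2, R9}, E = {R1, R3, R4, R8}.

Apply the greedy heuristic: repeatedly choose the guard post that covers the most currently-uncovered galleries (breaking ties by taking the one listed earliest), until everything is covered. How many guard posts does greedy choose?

3

Greedy: pick C (covers 5 new) → pick A (covers 3 new) → pick D (covers 1 new). Total picks: 3.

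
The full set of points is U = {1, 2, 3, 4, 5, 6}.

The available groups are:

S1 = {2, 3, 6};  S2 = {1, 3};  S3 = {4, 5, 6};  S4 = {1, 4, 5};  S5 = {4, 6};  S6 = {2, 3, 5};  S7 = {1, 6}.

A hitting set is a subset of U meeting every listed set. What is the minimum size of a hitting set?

The 3 points {3, 4, 6} hit every group.
No choice of 2 points meets every group, so 3 is the minimum.

3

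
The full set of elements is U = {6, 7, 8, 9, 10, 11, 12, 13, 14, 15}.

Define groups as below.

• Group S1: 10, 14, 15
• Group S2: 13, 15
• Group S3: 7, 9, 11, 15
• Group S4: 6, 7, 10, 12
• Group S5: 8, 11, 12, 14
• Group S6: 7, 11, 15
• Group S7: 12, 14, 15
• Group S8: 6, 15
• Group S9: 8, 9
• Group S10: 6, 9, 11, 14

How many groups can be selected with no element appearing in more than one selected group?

S2, S4, S9 are pairwise disjoint (S2={13,15}; S4={6,7,10,12}; S9={8,9}).
Every remaining group overlaps one of these, and no 4 of the listed groups are pairwise disjoint, so 3 is the maximum.

3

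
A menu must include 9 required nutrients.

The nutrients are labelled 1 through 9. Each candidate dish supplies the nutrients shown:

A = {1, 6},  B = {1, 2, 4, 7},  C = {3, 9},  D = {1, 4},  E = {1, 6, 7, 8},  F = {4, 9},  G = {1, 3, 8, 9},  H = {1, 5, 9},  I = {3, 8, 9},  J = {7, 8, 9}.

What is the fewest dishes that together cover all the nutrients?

4

Take {A, B, H, I}. Their union is {1, 2, 3, 4, 5, 6, 7, 8, 9}, which is all 9 nutrients.
No 3 of the 10 dishes cover everything (all 120 combinations miss at least one nutrient), so 4 is optimal.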